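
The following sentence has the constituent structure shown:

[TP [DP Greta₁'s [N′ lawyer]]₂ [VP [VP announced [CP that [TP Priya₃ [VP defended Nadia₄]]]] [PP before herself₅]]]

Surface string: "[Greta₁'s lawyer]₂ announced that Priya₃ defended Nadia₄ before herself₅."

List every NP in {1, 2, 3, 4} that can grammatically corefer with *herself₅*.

{2}

*herself* is an anaphor, so Principle A applies: it must be bound in its binding domain.
Binding domain of *herself₅*: the matrix TP, whose subject is [Greta₁'s lawyer]₂.
*Greta₁* does not c-command the anaphor → cannot bind it.
*[Greta₁'s lawyer]₂* c-commands the anaphor within its binding domain → licit binder.
*Priya₃* does not c-command the anaphor → cannot bind it.
*Nadia₄* does not c-command the anaphor → cannot bind it.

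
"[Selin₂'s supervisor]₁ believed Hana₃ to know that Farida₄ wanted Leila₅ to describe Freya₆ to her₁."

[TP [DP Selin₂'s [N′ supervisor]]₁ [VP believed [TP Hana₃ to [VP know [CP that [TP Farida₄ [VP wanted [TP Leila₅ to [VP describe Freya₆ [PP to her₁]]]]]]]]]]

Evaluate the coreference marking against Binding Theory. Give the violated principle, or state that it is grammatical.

The two coindexed NPs are *[Selin₂'s supervisor]₁* and *her₁*.
*her₁* is a pronoun; its binding domain is the embedded TP, whose subject is Leila₅. Within that domain it is c-commanded only by *Leila₅*, *Freya₆*, which carry a different index — the pronoun is free locally, so Principle B holds.
*[Selin₂'s supervisor]₁* is an R-expression; *her₁* does not c-command it, and no other NP shares its index, so Principle C is satisfied.
All principles are respected.

grammatical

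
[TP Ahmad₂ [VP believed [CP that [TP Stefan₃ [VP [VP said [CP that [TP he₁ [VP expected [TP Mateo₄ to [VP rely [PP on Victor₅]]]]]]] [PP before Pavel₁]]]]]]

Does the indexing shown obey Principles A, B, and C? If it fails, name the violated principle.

grammatical

The two coindexed NPs are *Pavel₁* and *he₁*.
*he₁* is a pronoun; nothing c-commands it within its binding domain (the embedded TP.), so Principle B holds trivially.
*Pavel₁* is an R-expression; *he₁* does not c-command it, and no other NP shares its index, so Principle C is satisfied.
All principles are respected.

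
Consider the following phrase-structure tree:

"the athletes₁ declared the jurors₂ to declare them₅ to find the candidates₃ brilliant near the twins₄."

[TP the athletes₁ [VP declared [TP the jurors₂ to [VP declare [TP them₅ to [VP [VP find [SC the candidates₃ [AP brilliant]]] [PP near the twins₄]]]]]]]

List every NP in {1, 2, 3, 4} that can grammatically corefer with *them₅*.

{1}

*them* is a pronoun, so Principle B applies: it must be free in its binding domain.
Binding domain of *them₅*: the embedded TP, whose subject is the jurors₂.
*the athletes₁* c-commands the pronoun but from outside its binding domain, and is not c-commanded by it → coindexation permitted.
*the jurors₂* c-commands the pronoun within its binding domain → coindexation would violate Principle B.
*the candidates₃*: the pronoun c-commands this R-expression → coindexation would violate Principle C on *the candidates₃*.
*the twins₄*: the pronoun c-commands this R-expression → coindexation would violate Principle C on *the twins₄*.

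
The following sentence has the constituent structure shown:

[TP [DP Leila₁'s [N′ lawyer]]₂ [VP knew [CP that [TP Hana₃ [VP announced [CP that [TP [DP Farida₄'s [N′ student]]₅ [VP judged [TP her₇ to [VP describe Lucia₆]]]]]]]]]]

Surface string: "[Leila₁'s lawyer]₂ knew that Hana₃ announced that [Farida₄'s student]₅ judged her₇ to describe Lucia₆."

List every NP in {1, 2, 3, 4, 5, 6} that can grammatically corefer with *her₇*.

{1, 2, 3, 4}

*her* is a pronoun, so Principle B applies: it must be free in its binding domain.
Binding domain of *her₇*: the embedded TP, whose subject is [Farida₄'s student]₅.
*Leila₁* and the pronoun do not c-command one another → neither Principle B nor Principle C is at stake; coindexation permitted.
*[Leila₁'s lawyer]₂* c-commands the pronoun but from outside its binding domain, and is not c-commanded by it → coindexation permitted.
*Hana₃* c-commands the pronoun but from outside its binding domain, and is not c-commanded by it → coindexation permitted.
*Farida₄* and the pronoun do not c-command one another → neither Principle B nor Principle C is at stake; coindexation permitted.
*[Farida₄'s student]₅* c-commands the pronoun within its binding domain → coindexation would violate Principle B.
*Lucia₆*: the pronoun c-commands this R-expression → coindexation would violate Principle C on *Lucia₆*.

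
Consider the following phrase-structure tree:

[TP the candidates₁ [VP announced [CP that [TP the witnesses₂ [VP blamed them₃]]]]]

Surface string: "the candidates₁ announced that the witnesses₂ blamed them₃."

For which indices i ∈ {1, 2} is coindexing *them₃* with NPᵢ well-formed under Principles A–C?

*them* is a pronoun, so Principle B applies: it must be free in its binding domain.
Binding domain of *them₃*: the embedded TP, whose subject is the witnesses₂.
*the candidates₁* c-commands the pronoun but from outside its binding domain, and is not c-commanded by it → coindexation permitted.
*the witnesses₂* c-commands the pronoun within its binding domain → coindexation would violate Principle B.

{1}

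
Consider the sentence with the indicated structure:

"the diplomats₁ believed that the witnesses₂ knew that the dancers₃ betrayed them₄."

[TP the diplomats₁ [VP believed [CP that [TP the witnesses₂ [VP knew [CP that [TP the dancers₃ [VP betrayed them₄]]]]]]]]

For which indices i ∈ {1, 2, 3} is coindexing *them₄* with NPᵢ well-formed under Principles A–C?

{1, 2}

*them* is a pronoun, so Principle B applies: it must be free in its binding domain.
Binding domain of *them₄*: the embedded TP, whose subject is the dancers₃.
*the diplomats₁* c-commands the pronoun but from outside its binding domain, and is not c-commanded by it → coindexation permitted.
*the witnesses₂* c-commands the pronoun but from outside its binding domain, and is not c-commanded by it → coindexation permitted.
*the dancers₃* c-commands the pronoun within its binding domain → coindexation would violate Principle B.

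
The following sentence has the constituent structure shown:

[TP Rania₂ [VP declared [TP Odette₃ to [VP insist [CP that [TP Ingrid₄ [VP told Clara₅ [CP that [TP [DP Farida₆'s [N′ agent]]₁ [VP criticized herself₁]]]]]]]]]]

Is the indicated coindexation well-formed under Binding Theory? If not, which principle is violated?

grammatical

The two coindexed NPs are *[Farida₆'s agent]₁* and *herself₁*.
*herself₁* is an anaphor; its binding domain is the embedded TP, whose subject is [Farida₆'s agent]₁. *[Farida₆'s agent]₁* c-commands it within that domain and shares its index, so Principle A is satisfied.
*[Farida₆'s agent]₁* is an R-expression; *herself₁* does not c-command it, and no other NP shares its index, so Principle C is satisfied.
All principles are respected.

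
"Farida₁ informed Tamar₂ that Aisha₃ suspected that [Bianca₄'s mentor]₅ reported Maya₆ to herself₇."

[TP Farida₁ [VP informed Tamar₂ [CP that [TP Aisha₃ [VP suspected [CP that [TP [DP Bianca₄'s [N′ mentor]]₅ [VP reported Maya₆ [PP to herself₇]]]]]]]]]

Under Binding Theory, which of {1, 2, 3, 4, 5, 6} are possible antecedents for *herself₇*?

*herself* is an anaphor, so Principle A applies: it must be bound in its binding domain.
Binding domain of *herself₇*: the embedded TP, whose subject is [Bianca₄'s mentor]₅.
*Farida₁* c-commands the anaphor but is outside its binding domain → cannot satisfy Principle A.
*Tamar₂* c-commands the anaphor but is outside its binding domain → cannot satisfy Principle A.
*Aisha₃* c-commands the anaphor but is outside its binding domain → cannot satisfy Principle A.
*Bianca₄* does not c-command the anaphor → cannot bind it.
*[Bianca₄'s mentor]₅* c-commands the anaphor within its binding domain → licit binder.
*Maya₆* c-commands the anaphor within its binding domain → licit binder.

{5, 6}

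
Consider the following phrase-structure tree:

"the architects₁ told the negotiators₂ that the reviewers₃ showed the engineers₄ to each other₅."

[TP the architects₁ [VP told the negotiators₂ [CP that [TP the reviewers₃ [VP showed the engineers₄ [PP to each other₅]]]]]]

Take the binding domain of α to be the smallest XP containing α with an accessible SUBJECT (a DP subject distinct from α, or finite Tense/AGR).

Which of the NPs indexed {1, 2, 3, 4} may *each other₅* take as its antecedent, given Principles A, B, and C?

*each other* is an anaphor, so Principle A applies: it must be bound in its binding domain.
Binding domain of *each other₅*: the embedded TP, whose subject is the reviewers₃.
*the architects₁* c-commands the anaphor but is outside its binding domain → cannot satisfy Principle A.
*the negotiators₂* c-commands the anaphor but is outside its binding domain → cannot satisfy Principle A.
*the reviewers₃* c-commands the anaphor within its binding domain → licit binder.
*the engineers₄* c-commands the anaphor within its binding domain → licit binder.

{3, 4}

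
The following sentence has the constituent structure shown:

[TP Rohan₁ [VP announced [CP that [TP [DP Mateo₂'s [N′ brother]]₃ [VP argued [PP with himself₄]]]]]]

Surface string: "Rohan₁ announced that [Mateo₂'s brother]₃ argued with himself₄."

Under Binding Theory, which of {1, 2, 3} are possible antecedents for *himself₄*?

*himself* is an anaphor, so Principle A applies: it must be bound in its binding domain.
Binding domain of *himself₄*: the embedded TP, whose subject is [Mateo₂'s brother]₃.
*Rohan₁* c-commands the anaphor but is outside its binding domain → cannot satisfy Principle A.
*Mateo₂* does not c-command the anaphor → cannot bind it.
*[Mateo₂'s brother]₃* c-commands the anaphor within its binding domain → licit binder.

{3}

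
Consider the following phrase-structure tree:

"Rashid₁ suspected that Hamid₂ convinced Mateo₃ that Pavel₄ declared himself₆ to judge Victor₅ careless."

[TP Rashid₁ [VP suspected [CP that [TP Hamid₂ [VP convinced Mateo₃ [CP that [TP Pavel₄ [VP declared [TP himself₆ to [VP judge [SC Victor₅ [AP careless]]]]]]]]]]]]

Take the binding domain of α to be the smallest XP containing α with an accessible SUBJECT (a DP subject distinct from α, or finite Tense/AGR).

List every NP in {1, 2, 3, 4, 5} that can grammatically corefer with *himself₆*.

*himself* is an anaphor, so Principle A applies: it must be bound in its binding domain.
Binding domain of *himself₆*: the embedded TP, whose subject is Pavel₄.
*Rashid₁* c-commands the anaphor but is outside its binding domain → cannot satisfy Principle A.
*Hamid₂* c-commands the anaphor but is outside its binding domain → cannot satisfy Principle A.
*Mateo₃* c-commands the anaphor but is outside its binding domain → cannot satisfy Principle A.
*Pavel₄* c-commands the anaphor within its binding domain → licit binder.
*Victor₅* does not c-command the anaphor → cannot bind it.

{4}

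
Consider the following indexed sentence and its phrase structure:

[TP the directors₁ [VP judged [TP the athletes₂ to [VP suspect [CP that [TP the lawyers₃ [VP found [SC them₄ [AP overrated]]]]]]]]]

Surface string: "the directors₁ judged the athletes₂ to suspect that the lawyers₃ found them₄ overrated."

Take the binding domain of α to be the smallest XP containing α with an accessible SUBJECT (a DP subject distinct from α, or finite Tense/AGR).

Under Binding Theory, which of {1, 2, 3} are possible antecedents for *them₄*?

{1, 2}

*them* is a pronoun, so Principle B applies: it must be free in its binding domain.
Binding domain of *them₄*: the embedded TP, whose subject is the lawyers₃.
*the directors₁* c-commands the pronoun but from outside its binding domain, and is not c-commanded by it → coindexation permitted.
*the athletes₂* c-commands the pronoun but from outside its binding domain, and is not c-commanded by it → coindexation permitted.
*the lawyers₃* c-commands the pronoun within its binding domain → coindexation would violate Principle B.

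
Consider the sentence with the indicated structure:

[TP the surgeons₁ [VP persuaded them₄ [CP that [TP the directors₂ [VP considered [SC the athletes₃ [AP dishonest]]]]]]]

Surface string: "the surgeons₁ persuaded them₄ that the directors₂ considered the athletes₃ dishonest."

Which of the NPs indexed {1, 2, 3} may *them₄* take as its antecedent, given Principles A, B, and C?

*them* is a pronoun, so Principle B applies: it must be free in its binding domain.
Binding domain of *them₄*: the matrix TP, whose subject is the surgeons₁.
*the surgeons₁* c-commands the pronoun within its binding domain → coindexation would violate Principle B.
*the directors₂*: the pronoun c-commands this R-expression → coindexation would violate Principle C on *the directors₂*.
*the athletes₃*: the pronoun c-commands this R-expression → coindexation would violate Principle C on *the athletes₃*.

none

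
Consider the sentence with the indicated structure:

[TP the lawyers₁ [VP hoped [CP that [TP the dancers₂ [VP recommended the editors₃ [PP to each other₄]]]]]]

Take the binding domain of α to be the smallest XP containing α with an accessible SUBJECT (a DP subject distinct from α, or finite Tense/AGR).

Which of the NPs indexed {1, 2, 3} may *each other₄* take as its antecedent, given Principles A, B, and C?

{2, 3}

*each other* is an anaphor, so Principle A applies: it must be bound in its binding domain.
Binding domain of *each other₄*: the embedded TP, whose subject is the dancers₂.
*the lawyers₁* c-commands the anaphor but is outside its binding domain → cannot satisfy Principle A.
*the dancers₂* c-commands the anaphor within its binding domain → licit binder.
*the editors₃* c-commands the anaphor within its binding domain → licit binder.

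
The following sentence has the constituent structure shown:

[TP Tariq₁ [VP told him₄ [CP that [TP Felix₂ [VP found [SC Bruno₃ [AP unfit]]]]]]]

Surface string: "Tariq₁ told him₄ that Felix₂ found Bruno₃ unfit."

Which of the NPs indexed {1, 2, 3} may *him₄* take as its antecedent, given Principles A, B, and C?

none

*him* is a pronoun, so Principle B applies: it must be free in its binding domain.
Binding domain of *him₄*: the matrix TP, whose subject is Tariq₁.
*Tariq₁* c-commands the pronoun within its binding domain → coindexation would violate Principle B.
*Felix₂*: the pronoun c-commands this R-expression → coindexation would violate Principle C on *Felix₂*.
*Bruno₃*: the pronoun c-commands this R-expression → coindexation would violate Principle C on *Bruno₃*.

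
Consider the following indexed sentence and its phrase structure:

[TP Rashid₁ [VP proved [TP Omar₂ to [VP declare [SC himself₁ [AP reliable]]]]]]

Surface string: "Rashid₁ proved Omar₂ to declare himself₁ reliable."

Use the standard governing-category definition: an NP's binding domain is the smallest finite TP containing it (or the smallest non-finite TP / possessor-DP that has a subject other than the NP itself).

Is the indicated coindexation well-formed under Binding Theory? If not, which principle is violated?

Principle A

The two coindexed NPs are *Rashid₁* and *himself₁*.
*himself₁* is an anaphor. Principle A requires it to be bound within its binding domain — the embedded TP, whose subject is Omar₂.
Within that domain it is c-commanded by *Omar₂*, which does not share its index.
*Rashid₁* does c-command the anaphor, but from outside its binding domain.
The anaphor is unbound in its domain → Principle A violation.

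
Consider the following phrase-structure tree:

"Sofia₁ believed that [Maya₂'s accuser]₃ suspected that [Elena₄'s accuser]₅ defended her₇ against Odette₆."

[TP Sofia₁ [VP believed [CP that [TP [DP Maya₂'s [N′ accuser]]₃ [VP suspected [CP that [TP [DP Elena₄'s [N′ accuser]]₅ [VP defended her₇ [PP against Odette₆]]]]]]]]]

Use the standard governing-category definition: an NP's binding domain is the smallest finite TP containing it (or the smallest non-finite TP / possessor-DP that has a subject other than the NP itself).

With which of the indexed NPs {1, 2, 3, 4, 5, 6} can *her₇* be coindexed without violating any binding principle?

{1, 2, 3, 4}

*her* is a pronoun, so Principle B applies: it must be free in its binding domain.
Binding domain of *her₇*: the embedded TP, whose subject is [Elena₄'s accuser]₅.
*Sofia₁* c-commands the pronoun but from outside its binding domain, and is not c-commanded by it → coindexation permitted.
*Maya₂* and the pronoun do not c-command one another → neither Principle B nor Principle C is at stake; coindexation permitted.
*[Maya₂'s accuser]₃* c-commands the pronoun but from outside its binding domain, and is not c-commanded by it → coindexation permitted.
*Elena₄* and the pronoun do not c-command one another → neither Principle B nor Principle C is at stake; coindexation permitted.
*[Elena₄'s accuser]₅* c-commands the pronoun within its binding domain → coindexation would violate Principle B.
*Odette₆*: the pronoun c-commands this R-expression → coindexation would violate Principle C on *Odette₆*.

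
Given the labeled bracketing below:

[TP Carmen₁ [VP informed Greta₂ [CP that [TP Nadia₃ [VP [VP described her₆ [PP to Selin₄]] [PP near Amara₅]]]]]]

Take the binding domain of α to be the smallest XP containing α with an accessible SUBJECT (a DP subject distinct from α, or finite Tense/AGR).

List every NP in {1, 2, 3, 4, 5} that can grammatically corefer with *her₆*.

*her* is a pronoun, so Principle B applies: it must be free in its binding domain.
Binding domain of *her₆*: the embedded TP, whose subject is Nadia₃.
*Carmen₁* c-commands the pronoun but from outside its binding domain, and is not c-commanded by it → coindexation permitted.
*Greta₂* c-commands the pronoun but from outside its binding domain, and is not c-commanded by it → coindexation permitted.
*Nadia₃* c-commands the pronoun within its binding domain → coindexation would violate Principle B.
*Selin₄*: the pronoun c-commands this R-expression → coindexation would violate Principle C on *Selin₄*.
*Amara₅* and the pronoun do not c-command one another → neither Principle B nor Principle C is at stake; coindexation permitted.

{1, 2, 5}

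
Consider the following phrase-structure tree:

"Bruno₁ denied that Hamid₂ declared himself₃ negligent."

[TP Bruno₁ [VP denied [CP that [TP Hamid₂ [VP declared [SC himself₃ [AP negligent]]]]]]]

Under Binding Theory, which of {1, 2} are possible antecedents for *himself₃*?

{2}

*himself* is an anaphor, so Principle A applies: it must be bound in its binding domain.
Binding domain of *himself₃*: the embedded TP, whose subject is Hamid₂.
*Bruno₁* c-commands the anaphor but is outside its binding domain → cannot satisfy Principle A.
*Hamid₂* c-commands the anaphor within its binding domain → licit binder.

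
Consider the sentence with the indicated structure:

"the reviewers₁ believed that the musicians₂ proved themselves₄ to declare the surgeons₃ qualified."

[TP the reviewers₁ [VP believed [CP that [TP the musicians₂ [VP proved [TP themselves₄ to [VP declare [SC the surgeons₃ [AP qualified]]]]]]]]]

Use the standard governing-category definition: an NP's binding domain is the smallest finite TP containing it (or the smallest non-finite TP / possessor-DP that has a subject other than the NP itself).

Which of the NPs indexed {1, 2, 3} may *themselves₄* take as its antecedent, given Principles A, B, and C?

{2}

*themselves* is an anaphor, so Principle A applies: it must be bound in its binding domain.
Binding domain of *themselves₄*: the embedded TP, whose subject is the musicians₂.
*the reviewers₁* c-commands the anaphor but is outside its binding domain → cannot satisfy Principle A.
*the musicians₂* c-commands the anaphor within its binding domain → licit binder.
*the surgeons₃* does not c-command the anaphor → cannot bind it.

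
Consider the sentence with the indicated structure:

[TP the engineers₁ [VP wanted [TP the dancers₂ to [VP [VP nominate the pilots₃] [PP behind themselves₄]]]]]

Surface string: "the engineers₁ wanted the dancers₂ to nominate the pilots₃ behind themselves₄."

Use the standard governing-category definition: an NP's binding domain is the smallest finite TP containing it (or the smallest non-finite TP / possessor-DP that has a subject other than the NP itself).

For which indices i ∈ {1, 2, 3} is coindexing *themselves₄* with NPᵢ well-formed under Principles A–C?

{2}

*themselves* is an anaphor, so Principle A applies: it must be bound in its binding domain.
Binding domain of *themselves₄*: the embedded TP, whose subject is the dancers₂.
*the engineers₁* c-commands the anaphor but is outside its binding domain → cannot satisfy Principle A.
*the dancers₂* c-commands the anaphor within its binding domain → licit binder.
*the pilots₃* does not c-command the anaphor → cannot bind it.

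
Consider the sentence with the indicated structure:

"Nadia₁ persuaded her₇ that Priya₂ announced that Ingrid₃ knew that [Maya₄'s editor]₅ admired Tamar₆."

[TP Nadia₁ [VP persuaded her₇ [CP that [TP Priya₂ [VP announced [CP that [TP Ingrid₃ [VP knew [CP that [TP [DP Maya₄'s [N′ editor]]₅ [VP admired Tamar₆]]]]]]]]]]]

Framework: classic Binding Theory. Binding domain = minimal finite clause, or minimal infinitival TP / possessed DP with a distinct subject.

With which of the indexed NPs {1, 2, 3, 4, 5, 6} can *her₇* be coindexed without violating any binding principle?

none

*her* is a pronoun, so Principle B applies: it must be free in its binding domain.
Binding domain of *her₇*: the matrix TP, whose subject is Nadia₁.
*Nadia₁* c-commands the pronoun within its binding domain → coindexation would violate Principle B.
*Priya₂*: the pronoun c-commands this R-expression → coindexation would violate Principle C on *Priya₂*.
*Ingrid₃*: the pronoun c-commands this R-expression → coindexation would violate Principle C on *Ingrid₃*.
*Maya₄*: the pronoun c-commands this R-expression → coindexation would violate Principle C on *Maya₄*.
*[Maya₄'s editor]₅*: the pronoun c-commands this R-expression → coindexation would violate Principle C on *[Maya₄'s editor]₅*.
*Tamar₆*: the pronoun c-commands this R-expression → coindexation would violate Principle C on *Tamar₆*.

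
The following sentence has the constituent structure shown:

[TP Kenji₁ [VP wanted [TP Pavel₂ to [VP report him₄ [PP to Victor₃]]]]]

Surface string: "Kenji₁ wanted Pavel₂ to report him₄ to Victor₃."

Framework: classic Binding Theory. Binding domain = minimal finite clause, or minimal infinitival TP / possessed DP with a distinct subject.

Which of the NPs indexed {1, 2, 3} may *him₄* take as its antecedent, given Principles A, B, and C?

{1}

*him* is a pronoun, so Principle B applies: it must be free in its binding domain.
Binding domain of *him₄*: the embedded TP, whose subject is Pavel₂.
*Kenji₁* c-commands the pronoun but from outside its binding domain, and is not c-commanded by it → coindexation permitted.
*Pavel₂* c-commands the pronoun within its binding domain → coindexation would violate Principle B.
*Victor₃*: the pronoun c-commands this R-expression → coindexation would violate Principle C on *Victor₃*.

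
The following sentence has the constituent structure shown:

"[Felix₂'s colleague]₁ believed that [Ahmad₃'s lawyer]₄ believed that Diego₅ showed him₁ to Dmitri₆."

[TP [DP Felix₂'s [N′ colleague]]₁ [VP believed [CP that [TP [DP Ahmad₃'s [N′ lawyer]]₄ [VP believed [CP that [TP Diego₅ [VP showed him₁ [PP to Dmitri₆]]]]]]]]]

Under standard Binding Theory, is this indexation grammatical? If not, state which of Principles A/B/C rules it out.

grammatical

The two coindexed NPs are *[Felix₂'s colleague]₁* and *him₁*.
*him₁* is a pronoun; its binding domain is the embedded TP, whose subject is Diego₅. Within that domain it is c-commanded only by *Diego₅*, which carries a different index — the pronoun is free locally, so Principle B holds.
*[Felix₂'s colleague]₁* is an R-expression; *him₁* does not c-command it, and no other NP shares its index, so Principle C is satisfied.
All principles are respected.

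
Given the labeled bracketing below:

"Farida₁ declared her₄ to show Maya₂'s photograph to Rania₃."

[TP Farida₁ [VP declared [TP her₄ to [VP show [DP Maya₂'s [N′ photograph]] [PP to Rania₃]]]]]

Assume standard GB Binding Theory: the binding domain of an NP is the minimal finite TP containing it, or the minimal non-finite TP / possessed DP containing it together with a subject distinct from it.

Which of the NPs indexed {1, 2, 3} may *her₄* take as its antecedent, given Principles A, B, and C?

none

*her* is a pronoun, so Principle B applies: it must be free in its binding domain.
Binding domain of *her₄*: the matrix TP, whose subject is Farida₁.
*Farida₁* c-commands the pronoun within its binding domain → coindexation would violate Principle B.
*Maya₂*: the pronoun c-commands this R-expression → coindexation would violate Principle C on *Maya₂*.
*Rania₃*: the pronoun c-commands this R-expression → coindexation would violate Principle C on *Rania₃*.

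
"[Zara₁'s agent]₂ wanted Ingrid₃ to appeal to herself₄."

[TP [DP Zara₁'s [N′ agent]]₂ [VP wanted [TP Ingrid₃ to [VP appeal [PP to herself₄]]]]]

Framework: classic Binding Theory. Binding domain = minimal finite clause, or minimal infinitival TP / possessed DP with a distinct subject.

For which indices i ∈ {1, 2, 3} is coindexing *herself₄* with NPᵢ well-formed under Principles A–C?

{3}

*herself* is an anaphor, so Principle A applies: it must be bound in its binding domain.
Binding domain of *herself₄*: the embedded TP, whose subject is Ingrid₃.
*Zara₁* does not c-command the anaphor → cannot bind it.
*[Zara₁'s agent]₂* c-commands the anaphor but is outside its binding domain → cannot satisfy Principle A.
*Ingrid₃* c-commands the anaphor within its binding domain → licit binder.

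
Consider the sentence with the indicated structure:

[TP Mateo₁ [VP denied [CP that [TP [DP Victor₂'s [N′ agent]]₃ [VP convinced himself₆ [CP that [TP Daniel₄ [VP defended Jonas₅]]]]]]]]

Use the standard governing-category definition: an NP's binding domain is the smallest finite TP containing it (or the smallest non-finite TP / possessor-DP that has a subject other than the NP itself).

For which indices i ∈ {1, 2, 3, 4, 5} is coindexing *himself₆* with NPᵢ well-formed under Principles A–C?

{3}

*himself* is an anaphor, so Principle A applies: it must be bound in its binding domain.
Binding domain of *himself₆*: the embedded TP, whose subject is [Victor₂'s agent]₃.
*Mateo₁* c-commands the anaphor but is outside its binding domain → cannot satisfy Principle A.
*Victor₂* does not c-command the anaphor → cannot bind it.
*[Victor₂'s agent]₃* c-commands the anaphor within its binding domain → licit binder.
*Daniel₄* does not c-command the anaphor → cannot bind it.
*Jonas₅* does not c-command the anaphor → cannot bind it.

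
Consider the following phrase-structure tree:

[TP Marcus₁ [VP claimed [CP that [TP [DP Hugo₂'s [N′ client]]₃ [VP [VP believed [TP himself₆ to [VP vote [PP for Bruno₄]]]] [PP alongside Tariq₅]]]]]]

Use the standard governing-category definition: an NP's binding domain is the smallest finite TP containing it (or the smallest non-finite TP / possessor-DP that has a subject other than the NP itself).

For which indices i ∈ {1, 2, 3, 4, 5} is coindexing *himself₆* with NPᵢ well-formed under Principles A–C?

*himself* is an anaphor, so Principle A applies: it must be bound in its binding domain.
Binding domain of *himself₆*: the embedded TP, whose subject is [Hugo₂'s client]₃.
*Marcus₁* c-commands the anaphor but is outside its binding domain → cannot satisfy Principle A.
*Hugo₂* does not c-command the anaphor → cannot bind it.
*[Hugo₂'s client]₃* c-commands the anaphor within its binding domain → licit binder.
*Bruno₄* does not c-command the anaphor → cannot bind it.
*Tariq₅* does not c-command the anaphor → cannot bind it.

{3}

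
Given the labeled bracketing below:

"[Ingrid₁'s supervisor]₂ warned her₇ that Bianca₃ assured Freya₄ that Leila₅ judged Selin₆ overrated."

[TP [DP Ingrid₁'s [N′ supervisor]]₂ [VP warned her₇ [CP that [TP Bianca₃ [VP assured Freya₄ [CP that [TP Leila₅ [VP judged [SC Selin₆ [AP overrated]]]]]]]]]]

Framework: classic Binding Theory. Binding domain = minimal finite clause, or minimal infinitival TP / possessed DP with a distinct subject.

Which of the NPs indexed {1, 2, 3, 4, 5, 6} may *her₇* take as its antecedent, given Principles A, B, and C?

{1}

*her* is a pronoun, so Principle B applies: it must be free in its binding domain.
Binding domain of *her₇*: the matrix TP, whose subject is [Ingrid₁'s supervisor]₂.
*Ingrid₁* and the pronoun do not c-command one another → neither Principle B nor Principle C is at stake; coindexation permitted.
*[Ingrid₁'s supervisor]₂* c-commands the pronoun within its binding domain → coindexation would violate Principle B.
*Bianca₃*: the pronoun c-commands this R-expression → coindexation would violate Principle C on *Bianca₃*.
*Freya₄*: the pronoun c-commands this R-expression → coindexation would violate Principle C on *Freya₄*.
*Leila₅*: the pronoun c-commands this R-expression → coindexation would violate Principle C on *Leila₅*.
*Selin₆*: the pronoun c-commands this R-expression → coindexation would violate Principle C on *Selin₆*.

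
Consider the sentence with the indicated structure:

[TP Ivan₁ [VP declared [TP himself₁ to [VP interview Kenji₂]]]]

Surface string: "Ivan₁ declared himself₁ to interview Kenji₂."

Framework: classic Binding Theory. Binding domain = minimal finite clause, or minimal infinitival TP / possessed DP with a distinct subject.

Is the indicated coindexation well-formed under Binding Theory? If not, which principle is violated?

The two coindexed NPs are *Ivan₁* and *himself₁*.
*himself₁* is an anaphor; its binding domain is the matrix TP, whose subject is Ivan₁. *Ivan₁* c-commands it within that domain and shares its index, so Principle A is satisfied.
*Ivan₁* is an R-expression; *himself₁* does not c-command it, and no other NP shares its index, so Principle C is satisfied.
All principles are respected.

grammatical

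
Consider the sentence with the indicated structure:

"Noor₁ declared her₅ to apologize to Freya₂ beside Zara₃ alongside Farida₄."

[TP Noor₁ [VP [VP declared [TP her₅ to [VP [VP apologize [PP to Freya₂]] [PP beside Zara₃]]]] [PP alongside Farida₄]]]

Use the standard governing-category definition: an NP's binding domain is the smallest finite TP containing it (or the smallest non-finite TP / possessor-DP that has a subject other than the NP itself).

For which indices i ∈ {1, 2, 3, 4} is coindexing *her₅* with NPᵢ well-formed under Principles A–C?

{4}

*her* is a pronoun, so Principle B applies: it must be free in its binding domain.
Binding domain of *her₅*: the matrix TP, whose subject is Noor₁.
*Noor₁* c-commands the pronoun within its binding domain → coindexation would violate Principle B.
*Freya₂*: the pronoun c-commands this R-expression → coindexation would violate Principle C on *Freya₂*.
*Zara₃*: the pronoun c-commands this R-expression → coindexation would violate Principle C on *Zara₃*.
*Farida₄* and the pronoun do not c-command one another → neither Principle B nor Principle C is at stake; coindexation permitted.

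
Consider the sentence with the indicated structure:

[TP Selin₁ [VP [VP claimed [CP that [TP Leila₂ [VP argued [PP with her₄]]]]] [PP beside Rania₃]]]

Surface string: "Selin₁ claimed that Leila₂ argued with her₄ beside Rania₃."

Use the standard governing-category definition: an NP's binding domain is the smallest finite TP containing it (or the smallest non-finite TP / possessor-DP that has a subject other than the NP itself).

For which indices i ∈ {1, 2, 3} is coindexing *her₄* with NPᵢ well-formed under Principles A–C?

{1, 3}

*her* is a pronoun, so Principle B applies: it must be free in its binding domain.
Binding domain of *her₄*: the embedded TP, whose subject is Leila₂.
*Selin₁* c-commands the pronoun but from outside its binding domain, and is not c-commanded by it → coindexation permitted.
*Leila₂* c-commands the pronoun within its binding domain → coindexation would violate Principle B.
*Rania₃* and the pronoun do not c-command one another → neither Principle B nor Principle C is at stake; coindexation permitted.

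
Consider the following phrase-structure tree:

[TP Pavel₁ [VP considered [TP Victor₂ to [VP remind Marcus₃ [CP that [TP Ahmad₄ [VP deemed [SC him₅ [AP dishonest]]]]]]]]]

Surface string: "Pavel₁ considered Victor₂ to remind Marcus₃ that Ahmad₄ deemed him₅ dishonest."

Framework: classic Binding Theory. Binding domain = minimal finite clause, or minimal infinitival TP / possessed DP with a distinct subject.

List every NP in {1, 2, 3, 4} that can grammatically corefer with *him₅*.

*him* is a pronoun, so Principle B applies: it must be free in its binding domain.
Binding domain of *him₅*: the embedded TP, whose subject is Ahmad₄.
*Pavel₁* c-commands the pronoun but from outside its binding domain, and is not c-commanded by it → coindexation permitted.
*Victor₂* c-commands the pronoun but from outside its binding domain, and is not c-commanded by it → coindexation permitted.
*Marcus₃* c-commands the pronoun but from outside its binding domain, and is not c-commanded by it → coindexation permitted.
*Ahmad₄* c-commands the pronoun within its binding domain → coindexation would violate Principle B.

{1, 2, 3}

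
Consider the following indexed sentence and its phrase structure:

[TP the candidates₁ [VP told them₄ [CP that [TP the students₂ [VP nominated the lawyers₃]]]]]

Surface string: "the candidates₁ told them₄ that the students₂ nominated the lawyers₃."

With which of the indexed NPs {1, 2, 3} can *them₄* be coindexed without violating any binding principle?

*them* is a pronoun, so Principle B applies: it must be free in its binding domain.
Binding domain of *them₄*: the matrix TP, whose subject is the candidates₁.
*the candidates₁* c-commands the pronoun within its binding domain → coindexation would violate Principle B.
*the students₂*: the pronoun c-commands this R-expression → coindexation would violate Principle C on *the students₂*.
*the lawyers₃*: the pronoun c-commands this R-expression → coindexation would violate Principle C on *the lawyers₃*.

none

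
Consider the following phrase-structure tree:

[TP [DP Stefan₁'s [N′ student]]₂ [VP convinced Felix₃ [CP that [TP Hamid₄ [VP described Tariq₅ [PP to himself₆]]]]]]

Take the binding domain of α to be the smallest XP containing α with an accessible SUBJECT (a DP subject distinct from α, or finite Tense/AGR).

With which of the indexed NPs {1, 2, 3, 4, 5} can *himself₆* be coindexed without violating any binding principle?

*himself* is an anaphor, so Principle A applies: it must be bound in its binding domain.
Binding domain of *himself₆*: the embedded TP, whose subject is Hamid₄.
*Stefan₁* does not c-command the anaphor → cannot bind it.
*[Stefan₁'s student]₂* c-commands the anaphor but is outside its binding domain → cannot satisfy Principle A.
*Felix₃* c-commands the anaphor but is outside its binding domain → cannot satisfy Principle A.
*Hamid₄* c-commands the anaphor within its binding domain → licit binder.
*Tariq₅* c-commands the anaphor within its binding domain → licit binder.

{4, 5}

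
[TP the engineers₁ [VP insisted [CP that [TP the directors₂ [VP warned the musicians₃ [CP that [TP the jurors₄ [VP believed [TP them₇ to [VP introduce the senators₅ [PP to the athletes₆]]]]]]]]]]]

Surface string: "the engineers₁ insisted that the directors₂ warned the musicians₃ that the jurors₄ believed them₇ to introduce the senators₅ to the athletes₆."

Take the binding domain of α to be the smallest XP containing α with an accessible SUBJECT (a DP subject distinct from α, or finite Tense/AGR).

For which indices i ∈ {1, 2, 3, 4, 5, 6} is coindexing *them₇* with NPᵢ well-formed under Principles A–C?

{1, 2, 3}

*them* is a pronoun, so Principle B applies: it must be free in its binding domain.
Binding domain of *them₇*: the embedded TP, whose subject is the jurors₄.
*the engineers₁* c-commands the pronoun but from outside its binding domain, and is not c-commanded by it → coindexation permitted.
*the directors₂* c-commands the pronoun but from outside its binding domain, and is not c-commanded by it → coindexation permitted.
*the musicians₃* c-commands the pronoun but from outside its binding domain, and is not c-commanded by it → coindexation permitted.
*the jurors₄* c-commands the pronoun within its binding domain → coindexation would violate Principle B.
*the senators₅*: the pronoun c-commands this R-expression → coindexation would violate Principle C on *the senators₅*.
*the athletes₆*: the pronoun c-commands this R-expression → coindexation would violate Principle C on *the athletes₆*.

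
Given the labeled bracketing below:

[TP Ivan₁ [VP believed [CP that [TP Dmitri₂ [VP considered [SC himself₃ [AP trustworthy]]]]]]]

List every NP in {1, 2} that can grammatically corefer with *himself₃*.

*himself* is an anaphor, so Principle A applies: it must be bound in its binding domain.
Binding domain of *himself₃*: the embedded TP, whose subject is Dmitri₂.
*Ivan₁* c-commands the anaphor but is outside its binding domain → cannot satisfy Principle A.
*Dmitri₂* c-commands the anaphor within its binding domain → licit binder.

{2}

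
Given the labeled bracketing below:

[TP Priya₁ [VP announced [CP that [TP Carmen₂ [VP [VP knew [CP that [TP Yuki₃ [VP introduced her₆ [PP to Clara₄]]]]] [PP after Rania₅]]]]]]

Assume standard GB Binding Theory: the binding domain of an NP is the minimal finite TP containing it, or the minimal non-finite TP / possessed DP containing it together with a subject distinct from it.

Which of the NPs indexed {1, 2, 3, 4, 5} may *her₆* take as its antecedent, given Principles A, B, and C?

{1, 2, 5}

*her* is a pronoun, so Principle B applies: it must be free in its binding domain.
Binding domain of *her₆*: the embedded TP, whose subject is Yuki₃.
*Priya₁* c-commands the pronoun but from outside its binding domain, and is not c-commanded by it → coindexation permitted.
*Carmen₂* c-commands the pronoun but from outside its binding domain, and is not c-commanded by it → coindexation permitted.
*Yuki₃* c-commands the pronoun within its binding domain → coindexation would violate Principle B.
*Clara₄*: the pronoun c-commands this R-expression → coindexation would violate Principle C on *Clara₄*.
*Rania₅* and the pronoun do not c-command one another → neither Principle B nor Principle C is at stake; coindexation permitted.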